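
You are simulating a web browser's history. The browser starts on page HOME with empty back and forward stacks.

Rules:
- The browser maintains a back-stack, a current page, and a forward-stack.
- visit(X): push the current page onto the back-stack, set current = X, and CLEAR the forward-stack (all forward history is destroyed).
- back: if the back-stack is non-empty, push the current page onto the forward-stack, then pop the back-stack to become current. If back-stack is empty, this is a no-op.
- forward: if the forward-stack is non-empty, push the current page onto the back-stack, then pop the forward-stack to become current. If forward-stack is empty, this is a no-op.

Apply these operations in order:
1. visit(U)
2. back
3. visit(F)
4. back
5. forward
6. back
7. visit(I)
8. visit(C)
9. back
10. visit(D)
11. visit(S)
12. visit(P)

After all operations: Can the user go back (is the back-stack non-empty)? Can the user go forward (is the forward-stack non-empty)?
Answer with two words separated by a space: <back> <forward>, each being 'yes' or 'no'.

After 1 (visit(U)): cur=U back=1 fwd=0
After 2 (back): cur=HOME back=0 fwd=1
After 3 (visit(F)): cur=F back=1 fwd=0
After 4 (back): cur=HOME back=0 fwd=1
After 5 (forward): cur=F back=1 fwd=0
After 6 (back): cur=HOME back=0 fwd=1
After 7 (visit(I)): cur=I back=1 fwd=0
After 8 (visit(C)): cur=C back=2 fwd=0
After 9 (back): cur=I back=1 fwd=1
After 10 (visit(D)): cur=D back=2 fwd=0
After 11 (visit(S)): cur=S back=3 fwd=0
After 12 (visit(P)): cur=P back=4 fwd=0

Answer: yes no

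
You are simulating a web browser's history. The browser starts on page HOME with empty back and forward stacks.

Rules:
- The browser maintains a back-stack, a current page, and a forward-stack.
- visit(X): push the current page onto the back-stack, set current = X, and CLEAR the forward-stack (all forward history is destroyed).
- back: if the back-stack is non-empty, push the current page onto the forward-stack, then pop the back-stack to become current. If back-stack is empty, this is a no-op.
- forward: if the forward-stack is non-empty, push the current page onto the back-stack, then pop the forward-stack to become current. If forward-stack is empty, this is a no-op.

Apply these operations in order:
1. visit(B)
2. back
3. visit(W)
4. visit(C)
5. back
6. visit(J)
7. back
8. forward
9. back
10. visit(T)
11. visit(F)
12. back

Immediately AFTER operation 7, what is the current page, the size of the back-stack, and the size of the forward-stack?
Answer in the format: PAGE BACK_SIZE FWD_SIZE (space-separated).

After 1 (visit(B)): cur=B back=1 fwd=0
After 2 (back): cur=HOME back=0 fwd=1
After 3 (visit(W)): cur=W back=1 fwd=0
After 4 (visit(C)): cur=C back=2 fwd=0
After 5 (back): cur=W back=1 fwd=1
After 6 (visit(J)): cur=J back=2 fwd=0
After 7 (back): cur=W back=1 fwd=1

W 1 1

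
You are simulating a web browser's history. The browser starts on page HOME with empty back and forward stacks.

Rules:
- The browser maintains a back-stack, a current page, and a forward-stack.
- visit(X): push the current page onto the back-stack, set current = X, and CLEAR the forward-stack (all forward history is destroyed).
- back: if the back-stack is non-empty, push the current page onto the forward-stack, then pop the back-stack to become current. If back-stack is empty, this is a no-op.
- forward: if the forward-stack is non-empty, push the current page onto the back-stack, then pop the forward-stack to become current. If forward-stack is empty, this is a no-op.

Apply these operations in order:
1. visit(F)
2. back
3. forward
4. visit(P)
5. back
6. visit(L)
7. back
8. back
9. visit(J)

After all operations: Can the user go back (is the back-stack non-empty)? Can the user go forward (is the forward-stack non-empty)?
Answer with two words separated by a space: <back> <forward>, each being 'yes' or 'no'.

After 1 (visit(F)): cur=F back=1 fwd=0
After 2 (back): cur=HOME back=0 fwd=1
After 3 (forward): cur=F back=1 fwd=0
After 4 (visit(P)): cur=P back=2 fwd=0
After 5 (back): cur=F back=1 fwd=1
After 6 (visit(L)): cur=L back=2 fwd=0
After 7 (back): cur=F back=1 fwd=1
After 8 (back): cur=HOME back=0 fwd=2
After 9 (visit(J)): cur=J back=1 fwd=0

Answer: yes no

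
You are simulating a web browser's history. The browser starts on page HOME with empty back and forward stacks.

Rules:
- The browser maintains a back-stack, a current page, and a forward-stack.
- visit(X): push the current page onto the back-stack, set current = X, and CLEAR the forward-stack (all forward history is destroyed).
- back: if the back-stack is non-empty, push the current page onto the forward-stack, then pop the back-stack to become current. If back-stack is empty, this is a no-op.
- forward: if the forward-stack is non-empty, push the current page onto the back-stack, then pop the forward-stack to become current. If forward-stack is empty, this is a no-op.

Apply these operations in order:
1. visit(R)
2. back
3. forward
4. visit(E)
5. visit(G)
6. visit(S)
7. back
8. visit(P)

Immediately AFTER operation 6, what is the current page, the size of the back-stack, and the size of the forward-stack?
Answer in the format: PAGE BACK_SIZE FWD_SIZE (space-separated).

After 1 (visit(R)): cur=R back=1 fwd=0
After 2 (back): cur=HOME back=0 fwd=1
After 3 (forward): cur=R back=1 fwd=0
After 4 (visit(E)): cur=E back=2 fwd=0
After 5 (visit(G)): cur=G back=3 fwd=0
After 6 (visit(S)): cur=S back=4 fwd=0

S 4 0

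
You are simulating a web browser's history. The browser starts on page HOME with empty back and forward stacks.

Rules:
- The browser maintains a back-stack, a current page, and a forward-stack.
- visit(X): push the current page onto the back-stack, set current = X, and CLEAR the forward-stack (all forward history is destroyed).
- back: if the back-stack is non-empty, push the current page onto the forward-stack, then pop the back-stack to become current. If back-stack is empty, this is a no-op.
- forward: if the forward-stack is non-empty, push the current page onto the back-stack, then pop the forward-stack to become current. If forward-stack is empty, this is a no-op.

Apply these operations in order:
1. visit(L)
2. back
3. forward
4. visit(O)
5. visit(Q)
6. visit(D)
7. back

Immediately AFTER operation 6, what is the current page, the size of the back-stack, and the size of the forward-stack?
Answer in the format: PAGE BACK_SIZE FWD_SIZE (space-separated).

After 1 (visit(L)): cur=L back=1 fwd=0
After 2 (back): cur=HOME back=0 fwd=1
After 3 (forward): cur=L back=1 fwd=0
After 4 (visit(O)): cur=O back=2 fwd=0
After 5 (visit(Q)): cur=Q back=3 fwd=0
After 6 (visit(D)): cur=D back=4 fwd=0

D 4 0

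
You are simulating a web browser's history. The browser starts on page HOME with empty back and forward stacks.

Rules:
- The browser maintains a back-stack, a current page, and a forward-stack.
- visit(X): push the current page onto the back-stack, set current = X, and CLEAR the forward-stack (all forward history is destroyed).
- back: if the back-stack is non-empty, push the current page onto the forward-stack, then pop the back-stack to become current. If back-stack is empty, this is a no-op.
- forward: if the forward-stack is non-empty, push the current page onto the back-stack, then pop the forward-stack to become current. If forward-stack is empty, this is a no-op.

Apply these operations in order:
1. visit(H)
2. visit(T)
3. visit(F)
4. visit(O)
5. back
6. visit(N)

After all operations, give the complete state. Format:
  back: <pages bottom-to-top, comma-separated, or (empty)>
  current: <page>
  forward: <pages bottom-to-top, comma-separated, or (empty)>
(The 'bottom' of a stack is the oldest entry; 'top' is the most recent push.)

After 1 (visit(H)): cur=H back=1 fwd=0
After 2 (visit(T)): cur=T back=2 fwd=0
After 3 (visit(F)): cur=F back=3 fwd=0
After 4 (visit(O)): cur=O back=4 fwd=0
After 5 (back): cur=F back=3 fwd=1
After 6 (visit(N)): cur=N back=4 fwd=0

Answer: back: HOME,H,T,F
current: N
forward: (empty)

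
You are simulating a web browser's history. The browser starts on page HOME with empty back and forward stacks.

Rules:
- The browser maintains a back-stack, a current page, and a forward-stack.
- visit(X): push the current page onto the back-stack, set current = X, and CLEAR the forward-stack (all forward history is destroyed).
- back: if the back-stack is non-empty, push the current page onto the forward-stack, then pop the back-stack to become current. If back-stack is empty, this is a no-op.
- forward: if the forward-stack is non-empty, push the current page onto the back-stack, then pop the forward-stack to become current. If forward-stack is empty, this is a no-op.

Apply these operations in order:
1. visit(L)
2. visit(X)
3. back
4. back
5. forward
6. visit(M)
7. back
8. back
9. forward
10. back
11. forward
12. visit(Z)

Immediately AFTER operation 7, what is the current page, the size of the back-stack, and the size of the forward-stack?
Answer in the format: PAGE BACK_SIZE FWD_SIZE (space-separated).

After 1 (visit(L)): cur=L back=1 fwd=0
After 2 (visit(X)): cur=X back=2 fwd=0
After 3 (back): cur=L back=1 fwd=1
After 4 (back): cur=HOME back=0 fwd=2
After 5 (forward): cur=L back=1 fwd=1
After 6 (visit(M)): cur=M back=2 fwd=0
After 7 (back): cur=L back=1 fwd=1

L 1 1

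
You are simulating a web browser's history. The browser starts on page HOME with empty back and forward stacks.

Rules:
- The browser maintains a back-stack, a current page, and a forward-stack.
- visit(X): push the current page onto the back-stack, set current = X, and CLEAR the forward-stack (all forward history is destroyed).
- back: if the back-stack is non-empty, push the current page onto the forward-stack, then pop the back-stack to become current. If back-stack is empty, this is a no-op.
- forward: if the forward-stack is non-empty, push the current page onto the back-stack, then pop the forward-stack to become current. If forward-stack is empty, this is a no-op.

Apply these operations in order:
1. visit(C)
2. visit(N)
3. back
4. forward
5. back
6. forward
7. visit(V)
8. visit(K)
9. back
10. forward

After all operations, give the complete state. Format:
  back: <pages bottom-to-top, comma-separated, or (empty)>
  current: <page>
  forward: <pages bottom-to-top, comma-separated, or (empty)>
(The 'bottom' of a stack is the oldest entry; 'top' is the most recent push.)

Answer: back: HOME,C,N,V
current: K
forward: (empty)

Derivation:
After 1 (visit(C)): cur=C back=1 fwd=0
After 2 (visit(N)): cur=N back=2 fwd=0
After 3 (back): cur=C back=1 fwd=1
After 4 (forward): cur=N back=2 fwd=0
After 5 (back): cur=C back=1 fwd=1
After 6 (forward): cur=N back=2 fwd=0
After 7 (visit(V)): cur=V back=3 fwd=0
After 8 (visit(K)): cur=K back=4 fwd=0
After 9 (back): cur=V back=3 fwd=1
After 10 (forward): cur=K back=4 fwd=0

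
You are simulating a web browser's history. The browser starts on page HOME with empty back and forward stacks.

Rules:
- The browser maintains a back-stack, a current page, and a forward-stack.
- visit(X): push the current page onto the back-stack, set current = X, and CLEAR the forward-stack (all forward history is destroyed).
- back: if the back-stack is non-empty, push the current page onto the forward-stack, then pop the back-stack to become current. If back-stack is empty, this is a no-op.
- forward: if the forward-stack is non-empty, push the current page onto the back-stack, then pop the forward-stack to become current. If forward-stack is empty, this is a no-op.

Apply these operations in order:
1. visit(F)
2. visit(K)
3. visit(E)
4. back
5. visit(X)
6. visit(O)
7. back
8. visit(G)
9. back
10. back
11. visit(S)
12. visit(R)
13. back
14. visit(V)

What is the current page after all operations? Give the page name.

After 1 (visit(F)): cur=F back=1 fwd=0
After 2 (visit(K)): cur=K back=2 fwd=0
After 3 (visit(E)): cur=E back=3 fwd=0
After 4 (back): cur=K back=2 fwd=1
After 5 (visit(X)): cur=X back=3 fwd=0
After 6 (visit(O)): cur=O back=4 fwd=0
After 7 (back): cur=X back=3 fwd=1
After 8 (visit(G)): cur=G back=4 fwd=0
After 9 (back): cur=X back=3 fwd=1
After 10 (back): cur=K back=2 fwd=2
After 11 (visit(S)): cur=S back=3 fwd=0
After 12 (visit(R)): cur=R back=4 fwd=0
After 13 (back): cur=S back=3 fwd=1
After 14 (visit(V)): cur=V back=4 fwd=0

Answer: V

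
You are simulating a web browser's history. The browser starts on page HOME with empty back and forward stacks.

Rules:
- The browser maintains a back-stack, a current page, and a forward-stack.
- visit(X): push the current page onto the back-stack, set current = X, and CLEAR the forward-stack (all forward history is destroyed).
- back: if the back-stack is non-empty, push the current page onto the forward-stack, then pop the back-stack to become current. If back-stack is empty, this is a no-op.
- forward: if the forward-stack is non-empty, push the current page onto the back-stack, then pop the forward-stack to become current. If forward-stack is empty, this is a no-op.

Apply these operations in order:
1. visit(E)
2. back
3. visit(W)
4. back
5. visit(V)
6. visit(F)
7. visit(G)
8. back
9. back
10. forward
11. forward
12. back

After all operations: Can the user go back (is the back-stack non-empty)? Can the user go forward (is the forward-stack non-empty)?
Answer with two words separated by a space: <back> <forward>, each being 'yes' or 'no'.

After 1 (visit(E)): cur=E back=1 fwd=0
After 2 (back): cur=HOME back=0 fwd=1
After 3 (visit(W)): cur=W back=1 fwd=0
After 4 (back): cur=HOME back=0 fwd=1
After 5 (visit(V)): cur=V back=1 fwd=0
After 6 (visit(F)): cur=F back=2 fwd=0
After 7 (visit(G)): cur=G back=3 fwd=0
After 8 (back): cur=F back=2 fwd=1
After 9 (back): cur=V back=1 fwd=2
After 10 (forward): cur=F back=2 fwd=1
After 11 (forward): cur=G back=3 fwd=0
After 12 (back): cur=F back=2 fwd=1

Answer: yes yes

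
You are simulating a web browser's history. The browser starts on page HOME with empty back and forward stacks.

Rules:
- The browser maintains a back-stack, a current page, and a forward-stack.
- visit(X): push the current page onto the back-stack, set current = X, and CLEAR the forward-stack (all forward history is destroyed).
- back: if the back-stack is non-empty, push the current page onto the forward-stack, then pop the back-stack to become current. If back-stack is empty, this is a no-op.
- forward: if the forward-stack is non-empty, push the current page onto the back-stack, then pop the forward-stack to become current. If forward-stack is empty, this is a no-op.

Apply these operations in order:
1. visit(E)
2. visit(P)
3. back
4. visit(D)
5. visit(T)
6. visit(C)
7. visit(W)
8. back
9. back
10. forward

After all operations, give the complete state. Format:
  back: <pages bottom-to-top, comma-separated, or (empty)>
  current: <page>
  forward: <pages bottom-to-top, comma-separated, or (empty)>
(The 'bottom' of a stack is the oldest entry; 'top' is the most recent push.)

Answer: back: HOME,E,D,T
current: C
forward: W

Derivation:
After 1 (visit(E)): cur=E back=1 fwd=0
After 2 (visit(P)): cur=P back=2 fwd=0
After 3 (back): cur=E back=1 fwd=1
After 4 (visit(D)): cur=D back=2 fwd=0
After 5 (visit(T)): cur=T back=3 fwd=0
After 6 (visit(C)): cur=C back=4 fwd=0
After 7 (visit(W)): cur=W back=5 fwd=0
After 8 (back): cur=C back=4 fwd=1
After 9 (back): cur=T back=3 fwd=2
After 10 (forward): cur=C back=4 fwd=1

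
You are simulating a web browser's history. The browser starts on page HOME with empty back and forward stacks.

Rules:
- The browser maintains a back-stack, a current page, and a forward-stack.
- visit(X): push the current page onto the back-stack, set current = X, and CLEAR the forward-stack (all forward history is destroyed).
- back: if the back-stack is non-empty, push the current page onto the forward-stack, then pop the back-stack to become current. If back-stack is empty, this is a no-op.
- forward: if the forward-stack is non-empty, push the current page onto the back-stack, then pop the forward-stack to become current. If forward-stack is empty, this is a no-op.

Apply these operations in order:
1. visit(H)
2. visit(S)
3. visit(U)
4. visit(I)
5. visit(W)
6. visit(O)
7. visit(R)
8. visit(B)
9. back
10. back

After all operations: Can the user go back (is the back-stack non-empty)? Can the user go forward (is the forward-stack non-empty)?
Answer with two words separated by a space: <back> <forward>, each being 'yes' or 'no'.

Answer: yes yes

Derivation:
After 1 (visit(H)): cur=H back=1 fwd=0
After 2 (visit(S)): cur=S back=2 fwd=0
After 3 (visit(U)): cur=U back=3 fwd=0
After 4 (visit(I)): cur=I back=4 fwd=0
After 5 (visit(W)): cur=W back=5 fwd=0
After 6 (visit(O)): cur=O back=6 fwd=0
After 7 (visit(R)): cur=R back=7 fwd=0
After 8 (visit(B)): cur=B back=8 fwd=0
After 9 (back): cur=R back=7 fwd=1
After 10 (back): cur=O back=6 fwd=2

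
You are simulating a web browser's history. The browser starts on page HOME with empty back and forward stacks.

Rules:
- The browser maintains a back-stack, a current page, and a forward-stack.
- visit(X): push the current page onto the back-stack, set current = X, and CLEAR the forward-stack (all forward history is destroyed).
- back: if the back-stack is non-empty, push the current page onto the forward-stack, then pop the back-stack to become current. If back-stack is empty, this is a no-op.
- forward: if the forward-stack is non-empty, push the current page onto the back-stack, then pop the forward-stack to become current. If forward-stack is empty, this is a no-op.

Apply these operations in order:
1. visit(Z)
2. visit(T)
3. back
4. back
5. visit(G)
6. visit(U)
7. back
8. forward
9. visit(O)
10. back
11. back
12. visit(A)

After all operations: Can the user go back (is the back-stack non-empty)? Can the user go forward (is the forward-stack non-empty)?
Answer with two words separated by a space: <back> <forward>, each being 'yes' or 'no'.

Answer: yes no

Derivation:
After 1 (visit(Z)): cur=Z back=1 fwd=0
After 2 (visit(T)): cur=T back=2 fwd=0
After 3 (back): cur=Z back=1 fwd=1
After 4 (back): cur=HOME back=0 fwd=2
After 5 (visit(G)): cur=G back=1 fwd=0
After 6 (visit(U)): cur=U back=2 fwd=0
After 7 (back): cur=G back=1 fwd=1
After 8 (forward): cur=U back=2 fwd=0
After 9 (visit(O)): cur=O back=3 fwd=0
After 10 (back): cur=U back=2 fwd=1
After 11 (back): cur=G back=1 fwd=2
After 12 (visit(A)): cur=A back=2 fwd=0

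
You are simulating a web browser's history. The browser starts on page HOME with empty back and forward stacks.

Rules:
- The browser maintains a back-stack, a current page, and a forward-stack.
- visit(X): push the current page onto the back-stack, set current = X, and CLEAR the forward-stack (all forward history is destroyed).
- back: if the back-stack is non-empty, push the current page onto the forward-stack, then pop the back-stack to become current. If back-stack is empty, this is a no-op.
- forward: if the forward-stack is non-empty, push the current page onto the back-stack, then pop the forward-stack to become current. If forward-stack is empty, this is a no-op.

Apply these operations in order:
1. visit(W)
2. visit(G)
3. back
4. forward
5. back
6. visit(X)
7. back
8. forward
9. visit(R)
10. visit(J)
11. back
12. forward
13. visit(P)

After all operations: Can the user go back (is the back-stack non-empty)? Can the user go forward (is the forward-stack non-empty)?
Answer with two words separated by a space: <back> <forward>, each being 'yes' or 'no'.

Answer: yes no

Derivation:
After 1 (visit(W)): cur=W back=1 fwd=0
After 2 (visit(G)): cur=G back=2 fwd=0
After 3 (back): cur=W back=1 fwd=1
After 4 (forward): cur=G back=2 fwd=0
After 5 (back): cur=W back=1 fwd=1
After 6 (visit(X)): cur=X back=2 fwd=0
After 7 (back): cur=W back=1 fwd=1
After 8 (forward): cur=X back=2 fwd=0
After 9 (visit(R)): cur=R back=3 fwd=0
After 10 (visit(J)): cur=J back=4 fwd=0
After 11 (back): cur=R back=3 fwd=1
After 12 (forward): cur=J back=4 fwd=0
After 13 (visit(P)): cur=P back=5 fwd=0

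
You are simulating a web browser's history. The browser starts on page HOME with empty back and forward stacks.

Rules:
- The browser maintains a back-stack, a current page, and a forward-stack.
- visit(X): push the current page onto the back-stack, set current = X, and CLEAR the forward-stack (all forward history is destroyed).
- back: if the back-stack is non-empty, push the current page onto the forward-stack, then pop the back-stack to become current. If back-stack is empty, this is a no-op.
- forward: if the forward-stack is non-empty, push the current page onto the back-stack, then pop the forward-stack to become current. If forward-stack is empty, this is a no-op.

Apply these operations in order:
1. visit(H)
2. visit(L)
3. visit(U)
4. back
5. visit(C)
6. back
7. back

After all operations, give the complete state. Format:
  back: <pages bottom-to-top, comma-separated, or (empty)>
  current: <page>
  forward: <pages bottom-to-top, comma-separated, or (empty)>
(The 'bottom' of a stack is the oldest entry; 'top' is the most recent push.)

Answer: back: HOME
current: H
forward: C,L

Derivation:
After 1 (visit(H)): cur=H back=1 fwd=0
After 2 (visit(L)): cur=L back=2 fwd=0
After 3 (visit(U)): cur=U back=3 fwd=0
After 4 (back): cur=L back=2 fwd=1
After 5 (visit(C)): cur=C back=3 fwd=0
After 6 (back): cur=L back=2 fwd=1
After 7 (back): cur=H back=1 fwd=2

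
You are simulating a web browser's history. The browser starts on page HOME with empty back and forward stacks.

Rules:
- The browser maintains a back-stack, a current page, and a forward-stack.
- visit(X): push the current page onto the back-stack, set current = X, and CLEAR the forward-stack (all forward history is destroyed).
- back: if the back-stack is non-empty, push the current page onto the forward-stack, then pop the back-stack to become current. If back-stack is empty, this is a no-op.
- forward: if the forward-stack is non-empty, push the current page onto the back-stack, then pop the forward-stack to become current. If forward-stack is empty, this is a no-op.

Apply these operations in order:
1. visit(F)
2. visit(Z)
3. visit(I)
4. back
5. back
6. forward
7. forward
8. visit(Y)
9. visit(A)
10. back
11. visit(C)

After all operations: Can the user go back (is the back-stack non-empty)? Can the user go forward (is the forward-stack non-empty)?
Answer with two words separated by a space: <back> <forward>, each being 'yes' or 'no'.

Answer: yes no

Derivation:
After 1 (visit(F)): cur=F back=1 fwd=0
After 2 (visit(Z)): cur=Z back=2 fwd=0
After 3 (visit(I)): cur=I back=3 fwd=0
After 4 (back): cur=Z back=2 fwd=1
After 5 (back): cur=F back=1 fwd=2
After 6 (forward): cur=Z back=2 fwd=1
After 7 (forward): cur=I back=3 fwd=0
After 8 (visit(Y)): cur=Y back=4 fwd=0
After 9 (visit(A)): cur=A back=5 fwd=0
After 10 (back): cur=Y back=4 fwd=1
After 11 (visit(C)): cur=C back=5 fwd=0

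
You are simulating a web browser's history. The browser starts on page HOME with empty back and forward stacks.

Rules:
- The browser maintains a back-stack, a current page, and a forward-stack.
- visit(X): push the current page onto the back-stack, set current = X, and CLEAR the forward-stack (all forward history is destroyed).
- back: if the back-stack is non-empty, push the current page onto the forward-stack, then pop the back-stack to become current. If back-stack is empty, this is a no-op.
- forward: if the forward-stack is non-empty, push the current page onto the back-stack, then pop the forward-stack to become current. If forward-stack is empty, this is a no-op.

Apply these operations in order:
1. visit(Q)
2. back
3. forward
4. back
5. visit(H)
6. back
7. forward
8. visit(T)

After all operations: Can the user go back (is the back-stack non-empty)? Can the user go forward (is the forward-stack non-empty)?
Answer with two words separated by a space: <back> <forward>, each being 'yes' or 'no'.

Answer: yes no

Derivation:
After 1 (visit(Q)): cur=Q back=1 fwd=0
After 2 (back): cur=HOME back=0 fwd=1
After 3 (forward): cur=Q back=1 fwd=0
After 4 (back): cur=HOME back=0 fwd=1
After 5 (visit(H)): cur=H back=1 fwd=0
After 6 (back): cur=HOME back=0 fwd=1
After 7 (forward): cur=H back=1 fwd=0
After 8 (visit(T)): cur=T back=2 fwd=0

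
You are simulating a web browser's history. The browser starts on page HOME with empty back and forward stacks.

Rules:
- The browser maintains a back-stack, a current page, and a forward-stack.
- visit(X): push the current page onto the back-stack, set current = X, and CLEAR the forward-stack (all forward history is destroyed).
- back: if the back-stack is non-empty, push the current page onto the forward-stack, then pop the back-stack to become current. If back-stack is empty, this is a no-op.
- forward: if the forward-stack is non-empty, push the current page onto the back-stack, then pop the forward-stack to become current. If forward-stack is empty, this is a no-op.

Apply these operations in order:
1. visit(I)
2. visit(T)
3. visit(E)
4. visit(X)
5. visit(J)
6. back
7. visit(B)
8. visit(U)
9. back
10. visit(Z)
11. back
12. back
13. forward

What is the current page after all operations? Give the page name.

Answer: B

Derivation:
After 1 (visit(I)): cur=I back=1 fwd=0
After 2 (visit(T)): cur=T back=2 fwd=0
After 3 (visit(E)): cur=E back=3 fwd=0
After 4 (visit(X)): cur=X back=4 fwd=0
After 5 (visit(J)): cur=J back=5 fwd=0
After 6 (back): cur=X back=4 fwd=1
After 7 (visit(B)): cur=B back=5 fwd=0
After 8 (visit(U)): cur=U back=6 fwd=0
After 9 (back): cur=B back=5 fwd=1
After 10 (visit(Z)): cur=Z back=6 fwd=0
After 11 (back): cur=B back=5 fwd=1
After 12 (back): cur=X back=4 fwd=2
After 13 (forward): cur=B back=5 fwd=1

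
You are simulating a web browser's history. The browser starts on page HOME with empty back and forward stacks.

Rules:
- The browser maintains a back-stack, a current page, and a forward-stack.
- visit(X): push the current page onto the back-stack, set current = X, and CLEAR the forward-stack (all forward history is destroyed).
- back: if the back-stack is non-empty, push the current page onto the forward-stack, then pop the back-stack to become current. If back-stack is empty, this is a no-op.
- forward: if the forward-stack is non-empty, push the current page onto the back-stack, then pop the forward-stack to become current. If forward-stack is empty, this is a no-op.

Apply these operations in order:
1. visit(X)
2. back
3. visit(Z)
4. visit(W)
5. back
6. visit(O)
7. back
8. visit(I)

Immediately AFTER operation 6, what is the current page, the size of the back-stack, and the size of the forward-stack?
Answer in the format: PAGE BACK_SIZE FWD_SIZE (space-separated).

After 1 (visit(X)): cur=X back=1 fwd=0
After 2 (back): cur=HOME back=0 fwd=1
After 3 (visit(Z)): cur=Z back=1 fwd=0
After 4 (visit(W)): cur=W back=2 fwd=0
After 5 (back): cur=Z back=1 fwd=1
After 6 (visit(O)): cur=O back=2 fwd=0

O 2 0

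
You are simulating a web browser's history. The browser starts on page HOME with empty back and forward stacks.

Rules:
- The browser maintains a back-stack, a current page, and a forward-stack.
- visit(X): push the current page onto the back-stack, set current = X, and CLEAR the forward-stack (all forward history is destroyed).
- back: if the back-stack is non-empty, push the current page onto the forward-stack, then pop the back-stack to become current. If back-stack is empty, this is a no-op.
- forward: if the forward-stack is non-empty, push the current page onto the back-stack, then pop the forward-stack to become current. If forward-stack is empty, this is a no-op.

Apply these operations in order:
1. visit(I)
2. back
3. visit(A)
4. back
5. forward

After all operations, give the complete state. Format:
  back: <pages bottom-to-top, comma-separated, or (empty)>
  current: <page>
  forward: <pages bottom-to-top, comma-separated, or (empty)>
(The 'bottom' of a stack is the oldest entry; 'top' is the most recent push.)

After 1 (visit(I)): cur=I back=1 fwd=0
After 2 (back): cur=HOME back=0 fwd=1
After 3 (visit(A)): cur=A back=1 fwd=0
After 4 (back): cur=HOME back=0 fwd=1
After 5 (forward): cur=A back=1 fwd=0

Answer: back: HOME
current: A
forward: (empty)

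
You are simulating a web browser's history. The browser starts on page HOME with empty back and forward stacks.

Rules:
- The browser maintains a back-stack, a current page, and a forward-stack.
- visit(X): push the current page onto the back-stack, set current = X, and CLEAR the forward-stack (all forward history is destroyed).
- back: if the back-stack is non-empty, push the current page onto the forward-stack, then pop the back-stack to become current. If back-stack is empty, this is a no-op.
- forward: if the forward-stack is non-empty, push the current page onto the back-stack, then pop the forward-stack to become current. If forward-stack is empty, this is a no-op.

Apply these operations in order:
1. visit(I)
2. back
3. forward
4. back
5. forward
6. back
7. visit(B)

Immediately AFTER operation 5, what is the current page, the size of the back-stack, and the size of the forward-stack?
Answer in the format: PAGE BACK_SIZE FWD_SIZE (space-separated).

After 1 (visit(I)): cur=I back=1 fwd=0
After 2 (back): cur=HOME back=0 fwd=1
After 3 (forward): cur=I back=1 fwd=0
After 4 (back): cur=HOME back=0 fwd=1
After 5 (forward): cur=I back=1 fwd=0

I 1 0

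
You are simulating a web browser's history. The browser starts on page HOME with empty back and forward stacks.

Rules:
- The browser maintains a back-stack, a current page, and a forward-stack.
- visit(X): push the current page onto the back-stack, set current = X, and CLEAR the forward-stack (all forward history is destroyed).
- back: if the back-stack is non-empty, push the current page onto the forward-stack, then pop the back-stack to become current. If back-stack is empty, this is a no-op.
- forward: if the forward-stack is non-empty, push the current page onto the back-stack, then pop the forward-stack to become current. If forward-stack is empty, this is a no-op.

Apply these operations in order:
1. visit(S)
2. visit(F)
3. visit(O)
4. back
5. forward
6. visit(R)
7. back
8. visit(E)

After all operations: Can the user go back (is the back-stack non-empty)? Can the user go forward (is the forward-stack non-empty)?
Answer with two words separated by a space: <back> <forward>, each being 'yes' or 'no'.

Answer: yes no

Derivation:
After 1 (visit(S)): cur=S back=1 fwd=0
After 2 (visit(F)): cur=F back=2 fwd=0
After 3 (visit(O)): cur=O back=3 fwd=0
After 4 (back): cur=F back=2 fwd=1
After 5 (forward): cur=O back=3 fwd=0
After 6 (visit(R)): cur=R back=4 fwd=0
After 7 (back): cur=O back=3 fwd=1
After 8 (visit(E)): cur=E back=4 fwd=0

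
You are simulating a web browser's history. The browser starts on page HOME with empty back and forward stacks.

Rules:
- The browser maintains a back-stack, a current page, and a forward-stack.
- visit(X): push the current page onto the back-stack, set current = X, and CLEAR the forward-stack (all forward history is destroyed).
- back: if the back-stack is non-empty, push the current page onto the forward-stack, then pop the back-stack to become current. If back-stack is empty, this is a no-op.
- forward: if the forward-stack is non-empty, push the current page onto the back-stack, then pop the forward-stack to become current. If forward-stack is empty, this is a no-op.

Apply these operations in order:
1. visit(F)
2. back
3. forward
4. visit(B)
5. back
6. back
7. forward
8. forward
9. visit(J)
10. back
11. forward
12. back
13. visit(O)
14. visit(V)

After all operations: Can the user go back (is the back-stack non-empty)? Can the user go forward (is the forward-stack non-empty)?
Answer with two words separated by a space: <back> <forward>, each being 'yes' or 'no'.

Answer: yes no

Derivation:
After 1 (visit(F)): cur=F back=1 fwd=0
After 2 (back): cur=HOME back=0 fwd=1
After 3 (forward): cur=F back=1 fwd=0
After 4 (visit(B)): cur=B back=2 fwd=0
After 5 (back): cur=F back=1 fwd=1
After 6 (back): cur=HOME back=0 fwd=2
After 7 (forward): cur=F back=1 fwd=1
After 8 (forward): cur=B back=2 fwd=0
After 9 (visit(J)): cur=J back=3 fwd=0
After 10 (back): cur=B back=2 fwd=1
After 11 (forward): cur=J back=3 fwd=0
After 12 (back): cur=B back=2 fwd=1
After 13 (visit(O)): cur=O back=3 fwd=0
After 14 (visit(V)): cur=V back=4 fwd=0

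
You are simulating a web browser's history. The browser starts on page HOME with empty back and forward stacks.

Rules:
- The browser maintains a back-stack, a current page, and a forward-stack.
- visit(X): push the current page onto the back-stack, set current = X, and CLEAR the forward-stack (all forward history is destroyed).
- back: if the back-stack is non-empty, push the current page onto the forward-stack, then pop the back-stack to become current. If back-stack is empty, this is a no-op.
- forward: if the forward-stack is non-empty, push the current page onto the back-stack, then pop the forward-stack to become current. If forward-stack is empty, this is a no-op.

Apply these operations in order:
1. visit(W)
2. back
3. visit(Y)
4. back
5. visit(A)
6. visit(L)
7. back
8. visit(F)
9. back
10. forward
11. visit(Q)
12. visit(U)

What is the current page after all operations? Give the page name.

Answer: U

Derivation:
After 1 (visit(W)): cur=W back=1 fwd=0
After 2 (back): cur=HOME back=0 fwd=1
After 3 (visit(Y)): cur=Y back=1 fwd=0
After 4 (back): cur=HOME back=0 fwd=1
After 5 (visit(A)): cur=A back=1 fwd=0
After 6 (visit(L)): cur=L back=2 fwd=0
After 7 (back): cur=A back=1 fwd=1
After 8 (visit(F)): cur=F back=2 fwd=0
After 9 (back): cur=A back=1 fwd=1
After 10 (forward): cur=F back=2 fwd=0
After 11 (visit(Q)): cur=Q back=3 fwd=0
After 12 (visit(U)): cur=U back=4 fwd=0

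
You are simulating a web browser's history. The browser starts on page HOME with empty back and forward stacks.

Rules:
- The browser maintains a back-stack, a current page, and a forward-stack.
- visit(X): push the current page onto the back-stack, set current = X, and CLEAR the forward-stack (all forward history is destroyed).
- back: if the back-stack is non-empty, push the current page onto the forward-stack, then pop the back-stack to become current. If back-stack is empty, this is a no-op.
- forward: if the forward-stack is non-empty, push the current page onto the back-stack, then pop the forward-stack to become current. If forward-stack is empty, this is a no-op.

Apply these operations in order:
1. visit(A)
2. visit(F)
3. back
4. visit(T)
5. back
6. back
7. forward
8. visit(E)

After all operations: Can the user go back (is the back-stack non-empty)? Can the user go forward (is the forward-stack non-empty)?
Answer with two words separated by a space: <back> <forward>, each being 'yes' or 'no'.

After 1 (visit(A)): cur=A back=1 fwd=0
After 2 (visit(F)): cur=F back=2 fwd=0
After 3 (back): cur=A back=1 fwd=1
After 4 (visit(T)): cur=T back=2 fwd=0
After 5 (back): cur=A back=1 fwd=1
After 6 (back): cur=HOME back=0 fwd=2
After 7 (forward): cur=A back=1 fwd=1
After 8 (visit(E)): cur=E back=2 fwd=0

Answer: yes no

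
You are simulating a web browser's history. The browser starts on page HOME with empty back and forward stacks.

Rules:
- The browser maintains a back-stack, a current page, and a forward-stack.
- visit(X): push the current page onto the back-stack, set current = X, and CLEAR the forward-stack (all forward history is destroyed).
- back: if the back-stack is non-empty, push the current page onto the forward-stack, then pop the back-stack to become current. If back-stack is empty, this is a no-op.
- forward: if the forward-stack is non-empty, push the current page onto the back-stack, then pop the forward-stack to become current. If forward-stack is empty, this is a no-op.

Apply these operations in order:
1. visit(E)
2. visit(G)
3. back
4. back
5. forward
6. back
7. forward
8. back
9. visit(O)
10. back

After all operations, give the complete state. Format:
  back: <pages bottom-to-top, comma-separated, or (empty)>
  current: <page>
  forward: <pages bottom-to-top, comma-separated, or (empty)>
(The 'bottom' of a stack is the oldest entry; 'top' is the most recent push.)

Answer: back: (empty)
current: HOME
forward: O

Derivation:
After 1 (visit(E)): cur=E back=1 fwd=0
After 2 (visit(G)): cur=G back=2 fwd=0
After 3 (back): cur=E back=1 fwd=1
After 4 (back): cur=HOME back=0 fwd=2
After 5 (forward): cur=E back=1 fwd=1
After 6 (back): cur=HOME back=0 fwd=2
After 7 (forward): cur=E back=1 fwd=1
After 8 (back): cur=HOME back=0 fwd=2
After 9 (visit(O)): cur=O back=1 fwd=0
After 10 (back): cur=HOME back=0 fwd=1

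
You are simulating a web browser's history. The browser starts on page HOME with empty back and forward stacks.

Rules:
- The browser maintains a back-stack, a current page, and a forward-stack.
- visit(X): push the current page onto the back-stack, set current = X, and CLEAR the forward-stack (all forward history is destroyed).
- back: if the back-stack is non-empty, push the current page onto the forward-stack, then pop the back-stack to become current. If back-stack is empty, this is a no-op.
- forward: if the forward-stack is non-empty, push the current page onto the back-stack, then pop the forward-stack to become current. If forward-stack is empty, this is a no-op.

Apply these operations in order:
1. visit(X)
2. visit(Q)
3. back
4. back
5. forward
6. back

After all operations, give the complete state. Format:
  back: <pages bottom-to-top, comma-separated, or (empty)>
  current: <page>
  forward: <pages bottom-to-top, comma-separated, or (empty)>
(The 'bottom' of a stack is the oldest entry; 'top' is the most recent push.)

After 1 (visit(X)): cur=X back=1 fwd=0
After 2 (visit(Q)): cur=Q back=2 fwd=0
After 3 (back): cur=X back=1 fwd=1
After 4 (back): cur=HOME back=0 fwd=2
After 5 (forward): cur=X back=1 fwd=1
After 6 (back): cur=HOME back=0 fwd=2

Answer: back: (empty)
current: HOME
forward: Q,X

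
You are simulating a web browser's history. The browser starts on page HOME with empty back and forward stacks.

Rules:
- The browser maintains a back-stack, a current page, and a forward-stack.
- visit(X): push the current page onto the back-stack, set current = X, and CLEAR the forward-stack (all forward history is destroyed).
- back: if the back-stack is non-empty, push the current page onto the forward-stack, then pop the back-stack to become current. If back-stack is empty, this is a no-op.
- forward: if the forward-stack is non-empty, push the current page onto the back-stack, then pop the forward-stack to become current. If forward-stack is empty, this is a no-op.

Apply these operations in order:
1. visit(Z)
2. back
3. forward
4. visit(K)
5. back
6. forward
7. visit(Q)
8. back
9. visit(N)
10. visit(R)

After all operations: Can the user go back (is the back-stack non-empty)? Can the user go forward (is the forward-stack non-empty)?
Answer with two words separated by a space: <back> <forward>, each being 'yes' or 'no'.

Answer: yes no

Derivation:
After 1 (visit(Z)): cur=Z back=1 fwd=0
After 2 (back): cur=HOME back=0 fwd=1
After 3 (forward): cur=Z back=1 fwd=0
After 4 (visit(K)): cur=K back=2 fwd=0
After 5 (back): cur=Z back=1 fwd=1
After 6 (forward): cur=K back=2 fwd=0
After 7 (visit(Q)): cur=Q back=3 fwd=0
After 8 (back): cur=K back=2 fwd=1
After 9 (visit(N)): cur=N back=3 fwd=0
After 10 (visit(R)): cur=R back=4 fwd=0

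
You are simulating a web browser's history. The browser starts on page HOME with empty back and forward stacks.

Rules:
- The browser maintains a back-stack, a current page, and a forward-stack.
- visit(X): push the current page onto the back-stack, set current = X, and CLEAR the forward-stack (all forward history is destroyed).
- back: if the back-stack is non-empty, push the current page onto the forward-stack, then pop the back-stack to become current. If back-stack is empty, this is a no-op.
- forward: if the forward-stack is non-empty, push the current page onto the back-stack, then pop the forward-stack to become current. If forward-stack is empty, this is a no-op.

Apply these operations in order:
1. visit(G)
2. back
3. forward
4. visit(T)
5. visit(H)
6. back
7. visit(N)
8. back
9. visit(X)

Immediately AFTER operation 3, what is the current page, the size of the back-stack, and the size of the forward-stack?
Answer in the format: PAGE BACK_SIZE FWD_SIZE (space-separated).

After 1 (visit(G)): cur=G back=1 fwd=0
After 2 (back): cur=HOME back=0 fwd=1
After 3 (forward): cur=G back=1 fwd=0

G 1 0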